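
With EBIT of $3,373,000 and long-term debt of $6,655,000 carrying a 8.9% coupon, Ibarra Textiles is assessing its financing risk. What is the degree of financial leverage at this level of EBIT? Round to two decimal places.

Interest = $592,295.00.
Degree of financial leverage = EBIT / (EBIT − interest) = $3,373,000 / $2,780,705.00 = 1.2130.

1.21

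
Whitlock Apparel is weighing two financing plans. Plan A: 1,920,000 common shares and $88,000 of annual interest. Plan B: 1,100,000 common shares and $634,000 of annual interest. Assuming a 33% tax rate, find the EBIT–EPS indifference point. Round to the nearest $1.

Set EPS_A = EPS_B: (EBIT − $88,000)(1 − 0.33) ÷ 1,920,000 = (EBIT − $634,000)(1 − 0.33) ÷ 1,100,000.
Cancelling (1 − t) and cross-multiplying: 1,100,000·(EBIT − 88,000) = 1,920,000·(EBIT − 634,000).
EBIT × (1,920,000 − 1,100,000) = 634,000 × 1,920,000 − 88,000 × 1,100,000 = 1,120,480,000,000, so EBIT = 1,120,480,000,000 ÷ 820,000 = 1,366,439.02.

$1,366,439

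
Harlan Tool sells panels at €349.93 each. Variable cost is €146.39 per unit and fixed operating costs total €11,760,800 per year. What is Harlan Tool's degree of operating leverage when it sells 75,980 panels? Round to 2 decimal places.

4.18

At 75,980 units, contribution = 75,980 × €203.54 = €15,464,969.20.
EBIT = €15,464,969.20 − €11,760,800 = €3,704,169.20.
So DOL = total CM / EBIT = €15,464,969.20 / €3,704,169.20 = 4.1750.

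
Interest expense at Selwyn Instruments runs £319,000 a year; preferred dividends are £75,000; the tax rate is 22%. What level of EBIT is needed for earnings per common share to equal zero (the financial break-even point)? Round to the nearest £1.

£415,154

Grossing the preferred dividend up to pre-tax terms: £75,000 / (1 − 0.22) = £96,153.85.
EPS = 0 when EBIT covers interest plus the pre-tax preferred burden: £319,000 + £96,153.85 = £415,153.85.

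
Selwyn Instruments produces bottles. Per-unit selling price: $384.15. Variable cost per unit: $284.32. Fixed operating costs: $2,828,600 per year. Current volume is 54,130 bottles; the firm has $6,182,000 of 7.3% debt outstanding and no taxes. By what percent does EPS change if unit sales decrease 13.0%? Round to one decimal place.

-33.1%

At 54,130 units, contribution = 54,130 × $99.83 = $5,403,797.90.
Operating income = contribution − fixed costs = $5,403,797.90 − $2,828,600 = $2,575,197.90.
After interest of $451,286.00, pre-tax earnings = $2,123,911.90.
DCL = total CM / (EBIT − I) = $5,403,797.90 / $2,123,911.90 = 2.5443.
%ΔEPS = DCL × %ΔSales = 2.5443 × -13.0% = -33.1%.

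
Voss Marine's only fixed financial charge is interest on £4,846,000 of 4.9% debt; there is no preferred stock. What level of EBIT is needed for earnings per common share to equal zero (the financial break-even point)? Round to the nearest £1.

Annual interest = 4.9% × £4,846,000 = £237,454.00.
With no preferred dividends, EPS = 0 when EBIT exactly covers interest, so the financial break-even EBIT is £237,454.00.

£237,454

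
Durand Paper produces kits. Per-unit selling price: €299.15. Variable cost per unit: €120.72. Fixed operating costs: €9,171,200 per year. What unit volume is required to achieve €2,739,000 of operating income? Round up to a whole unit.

Contribution margin per unit = €299.15 − €120.72 = €178.43.
Units = (FC + target) / CM = (€9,171,200 + €2,739,000) / €178.43 = 66,749.99, so 66,750 kits.

66,750 kits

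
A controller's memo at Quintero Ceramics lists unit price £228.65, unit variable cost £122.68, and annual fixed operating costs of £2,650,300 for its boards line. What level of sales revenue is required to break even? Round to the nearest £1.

CM per unit = £228.65 − £122.68 = £105.97; CM ratio = £105.97 / £228.65 = 0.4635.
Break-even revenue = fixed costs × price ÷ CM = £2,650,300 × £228.65 ÷ £105.97 = £5,718,516.

£5,718,516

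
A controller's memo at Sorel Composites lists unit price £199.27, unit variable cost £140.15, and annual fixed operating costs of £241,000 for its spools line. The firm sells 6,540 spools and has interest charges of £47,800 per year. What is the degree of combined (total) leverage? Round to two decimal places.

3.95

Total contribution margin = 6,540 × £59.12 = £386,644.80.
Operating income = contribution − fixed costs = £386,644.80 − £241,000 = £145,644.80. Interest = £47,800.00, so EBIT − I = £97,844.80.
DCL = contribution ÷ (EBIT − I) = £386,644.80 ÷ £97,844.80 = 3.9516.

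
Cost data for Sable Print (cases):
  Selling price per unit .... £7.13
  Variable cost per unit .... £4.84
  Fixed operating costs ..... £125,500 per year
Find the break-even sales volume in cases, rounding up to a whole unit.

54,804 cases

Each unit contributes £7.13 − £4.84 = £2.29.
Units to break even: £125,500 ÷ £2.29 = 54,803.49, rounded up to 54,804.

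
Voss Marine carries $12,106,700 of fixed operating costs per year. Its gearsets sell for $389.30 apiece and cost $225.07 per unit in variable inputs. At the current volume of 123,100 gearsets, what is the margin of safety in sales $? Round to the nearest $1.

Unit CM = price − variable cost = $389.30 − $225.07 = $164.23. Break-even units = $12,106,700 ÷ $164.23 = 73,717.96; break-even revenue = 73,717.96 × $389.30 = $28,698,400.47.
Actual sales revenue = 123,100 × $389.30 = $47,922,830.00.
Margin of safety = $47,922,830.00 − $28,698,400.47 = $19,224,430.

$19,224,430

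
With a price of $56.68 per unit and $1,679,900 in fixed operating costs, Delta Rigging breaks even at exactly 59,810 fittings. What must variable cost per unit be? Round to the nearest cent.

At break-even, FC = Q × (P − VC), so P − VC = $1,679,900 ÷ 59,810 = $28.0873.
Variable cost per unit = $56.68 − $28.0873 = $28.59.

$28.59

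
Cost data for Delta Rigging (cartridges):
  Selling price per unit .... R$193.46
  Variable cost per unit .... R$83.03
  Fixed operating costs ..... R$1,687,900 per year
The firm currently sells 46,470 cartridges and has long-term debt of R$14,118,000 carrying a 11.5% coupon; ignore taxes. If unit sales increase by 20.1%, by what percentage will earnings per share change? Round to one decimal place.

At 46,470 units, contribution = 46,470 × R$110.43 = R$5,131,682.10.
Operating income = contribution − fixed costs = R$5,131,682.10 − R$1,687,900 = R$3,443,782.10.
Interest = R$1,623,570.00, so EBIT − I = R$1,820,212.10.
DCL = total CM / (EBIT − I) = R$5,131,682.10 / R$1,820,212.10 = 2.8193.
EPS therefore changes by 2.8193 × (+20.1%) = +56.7%.

+56.7%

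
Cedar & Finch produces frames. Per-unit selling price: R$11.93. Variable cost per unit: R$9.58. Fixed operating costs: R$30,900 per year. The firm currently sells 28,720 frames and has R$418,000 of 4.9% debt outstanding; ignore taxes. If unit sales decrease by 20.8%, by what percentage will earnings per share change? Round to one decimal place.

Contribution at this volume is 28,720 × R$2.35 = R$67,492.00.
Operating income = contribution − fixed costs = R$67,492.00 − R$30,900 = R$36,592.00.
After interest of R$20,482.00, pre-tax earnings = R$16,110.00.
Degree of combined leverage = contribution ÷ (EBIT − I) = R$67,492.00 ÷ R$16,110.00 = 4.1894.
EPS therefore changes by 4.1894 × (-20.8%) = -87.1%.

-87.1%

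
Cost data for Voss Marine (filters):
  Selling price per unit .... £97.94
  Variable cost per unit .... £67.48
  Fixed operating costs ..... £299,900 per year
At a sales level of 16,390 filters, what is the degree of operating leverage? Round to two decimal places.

At 16,390 units, contribution = 16,390 × £30.46 = £499,239.40.
Subtracting fixed costs: EBIT = £499,239.40 − £299,900 = £199,339.40.
DOL = contribution ÷ EBIT = £499,239.40 ÷ £199,339.40 = 2.5045.

2.50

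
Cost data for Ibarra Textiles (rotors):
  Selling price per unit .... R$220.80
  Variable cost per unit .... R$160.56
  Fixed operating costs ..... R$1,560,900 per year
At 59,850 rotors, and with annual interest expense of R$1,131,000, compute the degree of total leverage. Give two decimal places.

Contribution at this volume is 59,850 × R$60.24 = R$3,605,364.00.
Subtracting fixed costs: EBIT = R$3,605,364.00 − R$1,560,900 = R$2,044,464.00. Interest = R$1,131,000.00, so EBIT − I = R$913,464.00.
Degree of total leverage = total CM / (EBIT − interest) = R$3,605,364.00 / R$913,464.00 = 3.9469.

3.95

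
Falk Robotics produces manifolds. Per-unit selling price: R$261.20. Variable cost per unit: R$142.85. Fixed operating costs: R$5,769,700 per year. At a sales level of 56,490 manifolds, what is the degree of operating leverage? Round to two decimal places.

Total contribution margin = 56,490 × R$118.35 = R$6,685,591.50.
Subtracting fixed costs: EBIT = R$6,685,591.50 − R$5,769,700 = R$915,891.50.
Degree of operating leverage = R$6,685,591.50 / R$915,891.50 = 7.2995.

7.30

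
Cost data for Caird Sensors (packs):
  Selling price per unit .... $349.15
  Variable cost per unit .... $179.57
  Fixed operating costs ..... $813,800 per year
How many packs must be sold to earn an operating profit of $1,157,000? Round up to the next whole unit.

Contribution margin per unit = $349.15 − $179.57 = $169.58.
Units = (FC + target) / CM = ($813,800 + $1,157,000) / $169.58 = 11,621.65, so 11,622 packs.

11,622 packs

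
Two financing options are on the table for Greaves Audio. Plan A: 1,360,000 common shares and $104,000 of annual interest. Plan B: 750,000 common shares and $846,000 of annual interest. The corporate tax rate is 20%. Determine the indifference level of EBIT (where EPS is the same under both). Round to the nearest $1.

$1,758,295

At indifference, (EBIT − 104,000)(1 − t)/1,360,000 = (EBIT − 846,000)(1 − t)/750,000.
The (1 − t) factor cancels: (EBIT − 104,000) × 750,000 = (EBIT − 846,000) × 1,360,000.
EBIT × (1,360,000 − 750,000) = 846,000 × 1,360,000 − 104,000 × 750,000 = 1,072,560,000,000, so EBIT = 1,072,560,000,000 ÷ 610,000 = 1,758,295.08.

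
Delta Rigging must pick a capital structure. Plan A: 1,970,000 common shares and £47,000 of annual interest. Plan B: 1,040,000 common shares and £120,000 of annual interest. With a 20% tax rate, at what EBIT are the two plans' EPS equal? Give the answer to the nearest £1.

At indifference, (EBIT − 47,000)(1 − t)/1,970,000 = (EBIT − 120,000)(1 − t)/1,040,000.
Cancelling (1 − t) and cross-multiplying: 1,040,000·(EBIT − 47,000) = 1,970,000·(EBIT − 120,000).
EBIT × (1,970,000 − 1,040,000) = 120,000 × 1,970,000 − 47,000 × 1,040,000 = 187,520,000,000, so EBIT = 187,520,000,000 ÷ 930,000 = 201,634.41.

£201,634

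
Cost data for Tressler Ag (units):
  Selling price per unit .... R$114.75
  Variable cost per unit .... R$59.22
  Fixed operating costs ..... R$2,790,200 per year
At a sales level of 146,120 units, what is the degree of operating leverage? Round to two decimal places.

1.52

At 146,120 units, contribution = 146,120 × R$55.53 = R$8,114,043.60.
Operating income = contribution − fixed costs = R$8,114,043.60 − R$2,790,200 = R$5,323,843.60.
So DOL = total CM / EBIT = R$8,114,043.60 / R$5,323,843.60 = 1.5241.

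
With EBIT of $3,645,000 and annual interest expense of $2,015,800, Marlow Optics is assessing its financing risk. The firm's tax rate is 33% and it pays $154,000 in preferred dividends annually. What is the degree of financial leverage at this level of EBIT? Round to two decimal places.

2.60

Annual interest charges come to $2,015,800.00.
Pre-tax preferred-dividend burden = $154,000 ÷ (1 − 0.33) = $229,850.75.
DFL = EBIT ÷ [EBIT − I − D_p/(1−t)] = $3,645,000 ÷ [$3,645,000 − $2,015,800.00 − $229,850.75] = $3,645,000 ÷ $1,399,349.25 = 2.6048.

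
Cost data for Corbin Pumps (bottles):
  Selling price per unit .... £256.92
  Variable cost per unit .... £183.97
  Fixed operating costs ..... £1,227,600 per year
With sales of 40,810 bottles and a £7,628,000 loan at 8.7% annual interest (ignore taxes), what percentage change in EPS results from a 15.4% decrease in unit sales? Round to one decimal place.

Total contribution margin = 40,810 × £72.95 = £2,977,089.50.
EBIT = £2,977,089.50 − £1,227,600 = £1,749,489.50.
Interest = £663,636.00, so EBIT − I = £1,085,853.50.
Degree of combined leverage = contribution ÷ (EBIT − I) = £2,977,089.50 ÷ £1,085,853.50 = 2.7417.
%ΔEPS = DCL × %ΔSales = 2.7417 × -15.4% = -42.2%.

-42.2%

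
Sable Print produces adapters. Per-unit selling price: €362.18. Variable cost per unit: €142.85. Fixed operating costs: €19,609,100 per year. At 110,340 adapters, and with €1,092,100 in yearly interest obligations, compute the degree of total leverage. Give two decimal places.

6.92

At 110,340 units, contribution = 110,340 × €219.33 = €24,200,872.20.
Operating income = contribution − fixed costs = €24,200,872.20 − €19,609,100 = €4,591,772.20. Interest = €1,092,100.00, so EBIT − I = €3,499,672.20.
DCL = contribution ÷ (EBIT − I) = €24,200,872.20 ÷ €3,499,672.20 = 6.9152.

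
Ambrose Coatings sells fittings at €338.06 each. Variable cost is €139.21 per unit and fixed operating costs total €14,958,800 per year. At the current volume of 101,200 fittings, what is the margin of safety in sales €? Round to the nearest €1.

Contribution margin per unit = €338.06 − €139.21 = €198.85. Break-even units = €14,958,800 ÷ €198.85 = 75,226.55; break-even revenue = 75,226.55 × €338.06 = €25,431,088.40.
Actual sales revenue = 101,200 × €338.06 = €34,211,672.00.
Margin of safety = €34,211,672.00 − €25,431,088.40 = €8,780,584.

€8,780,584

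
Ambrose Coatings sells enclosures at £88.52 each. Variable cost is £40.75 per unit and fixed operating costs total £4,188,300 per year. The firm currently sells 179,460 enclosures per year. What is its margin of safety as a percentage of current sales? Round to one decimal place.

51.1%

Contribution margin per unit = £88.52 − £40.75 = £47.77. Break-even units = £4,188,300 ÷ £47.77 = 87,676.37; break-even revenue = 87,676.37 × £88.52 = £7,761,111.91.
Actual sales revenue = 179,460 × £88.52 = £15,885,799.20.
Margin of safety = (£15,885,799.20 − £7,761,111.91) ÷ £15,885,799.20 = 51.1%.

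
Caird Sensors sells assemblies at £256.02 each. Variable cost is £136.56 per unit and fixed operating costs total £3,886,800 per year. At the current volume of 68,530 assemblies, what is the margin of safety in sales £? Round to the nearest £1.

£9,215,078

Each unit contributes £256.02 − £136.56 = £119.46. Break-even units = £3,886,800 ÷ £119.46 = 32,536.41; break-even revenue = 32,536.41 × £256.02 = £8,329,972.68.
Current sales = 68,530 × £256.02 = £17,545,050.60.
Margin of safety = £17,545,050.60 − £8,329,972.68 = £9,215,078.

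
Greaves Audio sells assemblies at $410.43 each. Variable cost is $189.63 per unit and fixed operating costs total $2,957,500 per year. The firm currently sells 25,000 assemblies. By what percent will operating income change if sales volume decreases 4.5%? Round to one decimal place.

At 25,000 units, contribution = 25,000 × $220.80 = $5,520,000.00.
EBIT = $5,520,000.00 − $2,957,500 = $2,562,500.00.
Degree of operating leverage = $5,520,000.00 / $2,562,500.00 = 2.1541.
Operating income changes by 2.1541 × -4.5% = -9.7%.

-9.7%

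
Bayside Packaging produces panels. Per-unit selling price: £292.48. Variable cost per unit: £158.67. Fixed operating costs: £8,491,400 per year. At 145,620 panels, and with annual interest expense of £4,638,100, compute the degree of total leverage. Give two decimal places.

Total contribution margin = 145,620 × £133.81 = £19,485,412.20.
EBIT = £19,485,412.20 − £8,491,400 = £10,994,012.20. Interest = £4,638,100.00, so EBIT − I = £6,355,912.20.
Degree of total leverage = total CM / (EBIT − interest) = £19,485,412.20 / £6,355,912.20 = 3.0657.

3.07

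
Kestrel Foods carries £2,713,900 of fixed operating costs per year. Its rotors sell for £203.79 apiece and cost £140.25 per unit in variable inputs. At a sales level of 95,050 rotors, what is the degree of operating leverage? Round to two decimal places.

At 95,050 units, contribution = 95,050 × £63.54 = £6,039,477.00.
Operating income = contribution − fixed costs = £6,039,477.00 − £2,713,900 = £3,325,577.00.
So DOL = total CM / EBIT = £6,039,477.00 / £3,325,577.00 = 1.8161.

1.82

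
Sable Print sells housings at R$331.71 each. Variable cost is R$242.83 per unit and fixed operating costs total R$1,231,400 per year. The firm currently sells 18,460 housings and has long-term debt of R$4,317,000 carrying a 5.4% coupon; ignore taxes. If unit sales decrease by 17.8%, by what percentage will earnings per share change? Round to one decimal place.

-165.7%

Contribution at this volume is 18,460 × R$88.88 = R$1,640,724.80.
Operating income = contribution − fixed costs = R$1,640,724.80 − R$1,231,400 = R$409,324.80.
Interest = R$233,118.00, so EBIT − I = R$176,206.80.
Degree of combined leverage = contribution ÷ (EBIT − I) = R$1,640,724.80 ÷ R$176,206.80 = 9.3114.
%ΔEPS = DCL × %ΔSales = 9.3114 × -17.8% = -165.7%.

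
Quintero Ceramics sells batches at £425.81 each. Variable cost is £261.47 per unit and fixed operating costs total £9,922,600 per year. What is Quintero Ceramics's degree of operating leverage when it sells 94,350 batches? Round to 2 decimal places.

2.78

Contribution at this volume is 94,350 × £164.34 = £15,505,479.00.
EBIT = £15,505,479.00 − £9,922,600 = £5,582,879.00.
So DOL = total CM / EBIT = £15,505,479.00 / £5,582,879.00 = 2.7773.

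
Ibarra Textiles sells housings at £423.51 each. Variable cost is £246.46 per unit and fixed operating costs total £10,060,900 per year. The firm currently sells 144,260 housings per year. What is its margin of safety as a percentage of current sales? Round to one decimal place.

Contribution margin per unit = £423.51 − £246.46 = £177.05. Break-even units = £10,060,900 ÷ £177.05 = 56,825.19; break-even revenue = 56,825.19 × £423.51 = £24,066,036.48.
Current sales = 144,260 × £423.51 = £61,095,552.60.
Margin of safety = (£61,095,552.60 − £24,066,036.48) ÷ £61,095,552.60 = 60.6%.

60.6%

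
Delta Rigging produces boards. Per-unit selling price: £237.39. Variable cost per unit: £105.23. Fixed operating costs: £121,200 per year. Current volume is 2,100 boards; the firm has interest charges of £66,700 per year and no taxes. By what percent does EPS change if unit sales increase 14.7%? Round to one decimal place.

+45.5%

Contribution at this volume is 2,100 × £132.16 = £277,536.00.
Subtracting fixed costs: EBIT = £277,536.00 − £121,200 = £156,336.00.
After interest of £66,700.00, pre-tax earnings = £89,636.00.
DCL = total CM / (EBIT − I) = £277,536.00 / £89,636.00 = 3.0963.
%ΔEPS = DCL × %ΔSales = 3.0963 × +14.7% = +45.5%.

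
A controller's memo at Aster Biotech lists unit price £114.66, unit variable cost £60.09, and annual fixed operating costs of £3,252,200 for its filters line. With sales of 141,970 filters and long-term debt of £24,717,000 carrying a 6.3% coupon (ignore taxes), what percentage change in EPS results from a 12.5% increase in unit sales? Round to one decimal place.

Contribution at this volume is 141,970 × £54.57 = £7,747,302.90.
Subtracting fixed costs: EBIT = £7,747,302.90 − £3,252,200 = £4,495,102.90.
Interest = £1,557,171.00, so EBIT − I = £2,937,931.90.
DCL = total CM / (EBIT − I) = £7,747,302.90 / £2,937,931.90 = 2.6370.
%ΔEPS = DCL × %ΔSales = 2.6370 × +12.5% = +33.0%.

+33.0%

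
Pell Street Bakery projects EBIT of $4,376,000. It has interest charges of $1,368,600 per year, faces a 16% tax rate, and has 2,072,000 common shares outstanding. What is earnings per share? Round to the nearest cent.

$1.22

Interest = $1,368,600.00, so EBT = $4,376,000 − $1,368,600.00 = $3,007,400.00.
After tax at 16%: net income = $3,007,400.00 × 0.84 = $2,526,216.00.
Per share: $2,526,216.00 / 2,072,000 shares = $1.22.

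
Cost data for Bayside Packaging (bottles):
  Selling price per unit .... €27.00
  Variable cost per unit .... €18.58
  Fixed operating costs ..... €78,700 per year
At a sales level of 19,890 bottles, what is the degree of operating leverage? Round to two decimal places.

Total contribution margin = 19,890 × €8.42 = €167,473.80.
EBIT = €167,473.80 − €78,700 = €88,773.80.
Degree of operating leverage = €167,473.80 / €88,773.80 = 1.8865.

1.89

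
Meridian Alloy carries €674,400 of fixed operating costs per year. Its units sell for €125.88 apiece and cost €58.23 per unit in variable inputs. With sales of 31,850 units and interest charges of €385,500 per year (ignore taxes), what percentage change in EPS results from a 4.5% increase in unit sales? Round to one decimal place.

At 31,850 units, contribution = 31,850 × €67.65 = €2,154,652.50.
Subtracting fixed costs: EBIT = €2,154,652.50 − €674,400 = €1,480,252.50.
After interest of €385,500.00, pre-tax earnings = €1,094,752.50.
Degree of combined leverage = contribution ÷ (EBIT − I) = €2,154,652.50 ÷ €1,094,752.50 = 1.9682.
EPS therefore changes by 1.9682 × (+4.5%) = +8.9%.

+8.9%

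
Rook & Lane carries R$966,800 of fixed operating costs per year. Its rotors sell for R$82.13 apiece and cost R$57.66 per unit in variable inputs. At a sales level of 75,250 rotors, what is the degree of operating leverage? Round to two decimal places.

At 75,250 units, contribution = 75,250 × R$24.47 = R$1,841,367.50.
Operating income = contribution − fixed costs = R$1,841,367.50 − R$966,800 = R$874,567.50.
Degree of operating leverage = R$1,841,367.50 / R$874,567.50 = 2.1055.

2.11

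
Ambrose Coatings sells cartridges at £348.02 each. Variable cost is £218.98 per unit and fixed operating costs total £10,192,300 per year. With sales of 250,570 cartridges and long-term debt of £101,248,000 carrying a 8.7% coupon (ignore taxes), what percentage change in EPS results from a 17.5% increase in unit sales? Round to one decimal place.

+42.4%

Contribution at this volume is 250,570 × £129.04 = £32,333,552.80.
EBIT = £32,333,552.80 − £10,192,300 = £22,141,252.80.
Interest = £8,808,576.00, so EBIT − I = £13,332,676.80.
DCL = total CM / (EBIT − I) = £32,333,552.80 / £13,332,676.80 = 2.4251.
%ΔEPS = DCL × %ΔSales = 2.4251 × +17.5% = +42.4%.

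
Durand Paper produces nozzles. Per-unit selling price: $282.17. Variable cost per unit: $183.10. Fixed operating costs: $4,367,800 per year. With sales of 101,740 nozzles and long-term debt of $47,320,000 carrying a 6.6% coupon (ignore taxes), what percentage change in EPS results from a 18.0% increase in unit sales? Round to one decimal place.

+70.1%

At 101,740 units, contribution = 101,740 × $99.07 = $10,079,381.80.
Operating income = contribution − fixed costs = $10,079,381.80 − $4,367,800 = $5,711,581.80.
Interest = $3,123,120.00, so EBIT − I = $2,588,461.80.
Degree of combined leverage = contribution ÷ (EBIT − I) = $10,079,381.80 ÷ $2,588,461.80 = 3.8940.
%ΔEPS = DCL × %ΔSales = 3.8940 × +18.0% = +70.1%.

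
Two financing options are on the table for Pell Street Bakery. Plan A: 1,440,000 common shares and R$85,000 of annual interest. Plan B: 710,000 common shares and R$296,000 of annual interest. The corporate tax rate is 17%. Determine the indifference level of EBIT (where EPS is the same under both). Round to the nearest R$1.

R$501,219

Set EPS_A = EPS_B: (EBIT − R$85,000)(1 − 0.17) ÷ 1,440,000 = (EBIT − R$296,000)(1 − 0.17) ÷ 710,000.
Cancelling (1 − t) and cross-multiplying: 710,000·(EBIT − 85,000) = 1,440,000·(EBIT − 296,000).
EBIT × (1,440,000 − 710,000) = 296,000 × 1,440,000 − 85,000 × 710,000 = 365,890,000,000, so EBIT = 365,890,000,000 ÷ 730,000 = 501,219.18.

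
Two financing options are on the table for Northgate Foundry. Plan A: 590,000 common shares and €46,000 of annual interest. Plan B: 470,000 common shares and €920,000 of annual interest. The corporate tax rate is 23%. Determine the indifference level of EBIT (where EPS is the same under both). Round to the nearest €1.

€4,343,167

At indifference, (EBIT − 46,000)(1 − t)/590,000 = (EBIT − 920,000)(1 − t)/470,000.
Cancelling (1 − t) and cross-multiplying: 470,000·(EBIT − 46,000) = 590,000·(EBIT − 920,000).
EBIT × (590,000 − 470,000) = 920,000 × 590,000 − 46,000 × 470,000 = 521,180,000,000, so EBIT = 521,180,000,000 ÷ 120,000 = 4,343,166.67.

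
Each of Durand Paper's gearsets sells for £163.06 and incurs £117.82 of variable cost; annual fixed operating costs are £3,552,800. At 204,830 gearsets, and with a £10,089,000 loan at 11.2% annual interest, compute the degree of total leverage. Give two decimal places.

Total contribution margin = 204,830 × £45.24 = £9,266,509.20.
Subtracting fixed costs: EBIT = £9,266,509.20 − £3,552,800 = £5,713,709.20. Interest = £1,129,968.00, so EBIT − I = £4,583,741.20.
Degree of total leverage = total CM / (EBIT − interest) = £9,266,509.20 / £4,583,741.20 = 2.0216.

2.02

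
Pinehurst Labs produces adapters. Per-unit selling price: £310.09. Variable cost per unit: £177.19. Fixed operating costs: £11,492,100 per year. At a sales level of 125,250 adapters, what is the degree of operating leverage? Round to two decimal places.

Total contribution margin = 125,250 × £132.90 = £16,645,725.00.
Operating income = contribution − fixed costs = £16,645,725.00 − £11,492,100 = £5,153,625.00.
Degree of operating leverage = £16,645,725.00 / £5,153,625.00 = 3.2299.

3.23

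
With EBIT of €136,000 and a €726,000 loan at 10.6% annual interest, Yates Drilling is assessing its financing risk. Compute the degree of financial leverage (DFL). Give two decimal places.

2.30

Interest = €76,956.00.
Degree of financial leverage = EBIT / (EBIT − interest) = €136,000 / €59,044.00 = 2.3034.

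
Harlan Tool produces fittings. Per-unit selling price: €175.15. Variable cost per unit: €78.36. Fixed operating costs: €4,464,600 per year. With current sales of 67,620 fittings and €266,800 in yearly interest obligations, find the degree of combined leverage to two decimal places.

3.61

Total contribution margin = 67,620 × €96.79 = €6,544,939.80.
Subtracting fixed costs: EBIT = €6,544,939.80 − €4,464,600 = €2,080,339.80. Interest = €266,800.00, so EBIT − I = €1,813,539.80.
DCL = contribution ÷ (EBIT − I) = €6,544,939.80 ÷ €1,813,539.80 = 3.6089.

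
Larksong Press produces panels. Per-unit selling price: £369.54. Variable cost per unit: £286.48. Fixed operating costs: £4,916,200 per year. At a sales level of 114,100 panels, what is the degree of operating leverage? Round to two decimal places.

Contribution at this volume is 114,100 × £83.06 = £9,477,146.00.
EBIT = £9,477,146.00 − £4,916,200 = £4,560,946.00.
Degree of operating leverage = £9,477,146.00 / £4,560,946.00 = 2.0779.

2.08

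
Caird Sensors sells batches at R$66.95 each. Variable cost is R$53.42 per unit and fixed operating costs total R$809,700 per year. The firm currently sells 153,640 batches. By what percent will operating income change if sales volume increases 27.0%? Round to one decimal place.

+44.2%

At 153,640 units, contribution = 153,640 × R$13.53 = R$2,078,749.20.
EBIT = R$2,078,749.20 − R$809,700 = R$1,269,049.20.
Degree of operating leverage = R$2,078,749.20 / R$1,269,049.20 = 1.6380.
%ΔEBIT = DOL × %ΔSales = 1.6380 × +27.0% = +44.2%.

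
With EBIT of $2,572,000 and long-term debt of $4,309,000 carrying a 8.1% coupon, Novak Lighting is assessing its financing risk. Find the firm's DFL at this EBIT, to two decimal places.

1.16

Annual interest charges come to $349,029.00.
Degree of financial leverage = EBIT / (EBIT − interest) = $2,572,000 / $2,222,971.00 = 1.1570.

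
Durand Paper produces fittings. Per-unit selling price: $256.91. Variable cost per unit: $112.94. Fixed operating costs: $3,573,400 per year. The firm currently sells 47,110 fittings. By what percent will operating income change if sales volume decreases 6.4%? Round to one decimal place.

At 47,110 units, contribution = 47,110 × $143.97 = $6,782,426.70.
Operating income = contribution − fixed costs = $6,782,426.70 − $3,573,400 = $3,209,026.70.
So DOL = total CM / EBIT = $6,782,426.70 / $3,209,026.70 = 2.1135.
Operating income changes by 2.1135 × -6.4% = -13.5%.

-13.5%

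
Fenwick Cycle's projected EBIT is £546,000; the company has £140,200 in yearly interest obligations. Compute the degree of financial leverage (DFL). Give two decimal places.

1.35

Annual interest charges come to £140,200.00.
Degree of financial leverage = EBIT / (EBIT − interest) = £546,000 / £405,800.00 = 1.3455.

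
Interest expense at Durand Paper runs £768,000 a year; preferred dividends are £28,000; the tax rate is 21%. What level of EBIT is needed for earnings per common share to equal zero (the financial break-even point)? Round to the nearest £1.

£803,443

Grossing the preferred dividend up to pre-tax terms: £28,000 / (1 − 0.21) = £35,443.04.
EPS = 0 when EBIT covers interest plus the pre-tax preferred burden: £768,000 + £35,443.04 = £803,443.04.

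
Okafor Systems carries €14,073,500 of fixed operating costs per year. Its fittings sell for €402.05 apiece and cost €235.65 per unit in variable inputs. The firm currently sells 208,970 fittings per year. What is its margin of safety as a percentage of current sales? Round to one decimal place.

59.5%

Unit CM = price − variable cost = €402.05 − €235.65 = €166.40. Break-even units = €14,073,500 ÷ €166.40 = 84,576.32; break-even revenue = 84,576.32 × €402.05 = €34,003,910.31.
Actual sales revenue = 208,970 × €402.05 = €84,016,388.50.
Margin of safety = (€84,016,388.50 − €34,003,910.31) ÷ €84,016,388.50 = 59.5%.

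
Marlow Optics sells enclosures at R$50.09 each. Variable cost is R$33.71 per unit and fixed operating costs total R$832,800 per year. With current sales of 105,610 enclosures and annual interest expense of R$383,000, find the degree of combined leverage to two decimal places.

3.36

At 105,610 units, contribution = 105,610 × R$16.38 = R$1,729,891.80.
Operating income = contribution − fixed costs = R$1,729,891.80 − R$832,800 = R$897,091.80. Interest = R$383,000.00, so EBIT − I = R$514,091.80.
Degree of total leverage = total CM / (EBIT − interest) = R$1,729,891.80 / R$514,091.80 = 3.3649.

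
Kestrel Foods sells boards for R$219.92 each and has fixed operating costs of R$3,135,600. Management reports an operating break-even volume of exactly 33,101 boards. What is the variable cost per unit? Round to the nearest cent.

R$125.19

Contribution per unit must be FC / Q = R$3,135,600 / 33,101 = R$94.7283.
Variable cost per unit = R$219.92 − R$94.7283 = R$125.19.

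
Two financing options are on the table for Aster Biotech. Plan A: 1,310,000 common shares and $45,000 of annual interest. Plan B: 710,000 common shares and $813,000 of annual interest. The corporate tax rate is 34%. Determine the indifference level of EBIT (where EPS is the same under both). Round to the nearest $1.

$1,721,800

At indifference, (EBIT − 45,000)(1 − t)/1,310,000 = (EBIT − 813,000)(1 − t)/710,000.
Cancelling (1 − t) and cross-multiplying: 710,000·(EBIT − 45,000) = 1,310,000·(EBIT − 813,000).
EBIT × (1,310,000 − 710,000) = 813,000 × 1,310,000 − 45,000 × 710,000 = 1,033,080,000,000, so EBIT = 1,033,080,000,000 ÷ 600,000 = 1,721,800.00.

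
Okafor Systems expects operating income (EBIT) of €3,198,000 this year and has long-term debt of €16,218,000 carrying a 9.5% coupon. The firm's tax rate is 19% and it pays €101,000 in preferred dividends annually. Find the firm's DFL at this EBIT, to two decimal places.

Interest = €1,540,710.00.
Preferred dividends grossed up pre-tax: €101,000 / (1 − 0.19) = €124,691.36.
DFL = EBIT ÷ [EBIT − I − D_p/(1−t)] = €3,198,000 ÷ [€3,198,000 − €1,540,710.00 − €124,691.36] = €3,198,000 ÷ €1,532,598.64 = 2.0867.

2.09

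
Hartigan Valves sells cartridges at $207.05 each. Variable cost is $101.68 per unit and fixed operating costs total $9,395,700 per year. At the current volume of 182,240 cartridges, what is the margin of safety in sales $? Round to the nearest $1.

$19,270,424

Each unit contributes $207.05 − $101.68 = $105.37. Break-even units = $9,395,700 ÷ $105.37 = 89,168.64; break-even revenue = 89,168.64 × $207.05 = $18,462,367.70.
Current sales = 182,240 × $207.05 = $37,732,792.00.
Margin of safety = $37,732,792.00 − $18,462,367.70 = $19,270,424.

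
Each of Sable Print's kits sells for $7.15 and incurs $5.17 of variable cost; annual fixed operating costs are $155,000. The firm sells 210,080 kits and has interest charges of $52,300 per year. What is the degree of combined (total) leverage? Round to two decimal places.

1.99

Total contribution margin = 210,080 × $1.98 = $415,958.40.
Operating income = contribution − fixed costs = $415,958.40 − $155,000 = $260,958.40. Interest = $52,300.00, so EBIT − I = $208,658.40.
Degree of total leverage = total CM / (EBIT − interest) = $415,958.40 / $208,658.40 = 1.9935.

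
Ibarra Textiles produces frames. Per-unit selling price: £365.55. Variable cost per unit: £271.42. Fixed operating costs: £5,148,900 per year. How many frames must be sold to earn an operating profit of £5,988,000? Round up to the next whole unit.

118,315 frames

Unit CM = price − variable cost = £365.55 − £271.42 = £94.13.
Units = (FC + target) / CM = (£5,148,900 + £5,988,000) / £94.13 = 118,314.03, so 118,315 frames.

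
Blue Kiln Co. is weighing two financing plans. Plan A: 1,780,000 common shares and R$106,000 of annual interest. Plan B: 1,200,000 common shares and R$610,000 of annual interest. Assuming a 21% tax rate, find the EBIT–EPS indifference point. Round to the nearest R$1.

Set EPS_A = EPS_B: (EBIT − R$106,000)(1 − 0.21) ÷ 1,780,000 = (EBIT − R$610,000)(1 − 0.21) ÷ 1,200,000.
Cancelling (1 − t) and cross-multiplying: 1,200,000·(EBIT − 106,000) = 1,780,000·(EBIT − 610,000).
EBIT × (1,780,000 − 1,200,000) = 610,000 × 1,780,000 − 106,000 × 1,200,000 = 958,600,000,000, so EBIT = 958,600,000,000 ÷ 580,000 = 1,652,758.62.

R$1,652,759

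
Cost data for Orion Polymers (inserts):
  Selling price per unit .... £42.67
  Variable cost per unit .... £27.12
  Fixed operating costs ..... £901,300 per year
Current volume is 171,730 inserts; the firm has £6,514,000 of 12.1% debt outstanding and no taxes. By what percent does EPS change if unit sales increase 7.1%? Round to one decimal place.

+19.3%

At 171,730 units, contribution = 171,730 × £15.55 = £2,670,401.50.
Operating income = contribution − fixed costs = £2,670,401.50 − £901,300 = £1,769,101.50.
After interest of £788,194.00, pre-tax earnings = £980,907.50.
DCL = total CM / (EBIT − I) = £2,670,401.50 / £980,907.50 = 2.7224.
%ΔEPS = DCL × %ΔSales = 2.7224 × +7.1% = +19.3%.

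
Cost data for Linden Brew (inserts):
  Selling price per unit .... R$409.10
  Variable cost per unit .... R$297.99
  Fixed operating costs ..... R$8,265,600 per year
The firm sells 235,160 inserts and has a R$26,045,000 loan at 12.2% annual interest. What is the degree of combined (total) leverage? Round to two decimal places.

At 235,160 units, contribution = 235,160 × R$111.11 = R$26,128,627.60.
Operating income = contribution − fixed costs = R$26,128,627.60 − R$8,265,600 = R$17,863,027.60. Interest = R$3,177,490.00.
DOL = R$26,128,627.60 ÷ R$17,863,027.60 = 1.4627; DFL = R$17,863,027.60 ÷ R$14,685,537.60 = 1.2164.
DCL = DOL × DFL = 1.4627 × 1.2164 = 1.7792.

1.78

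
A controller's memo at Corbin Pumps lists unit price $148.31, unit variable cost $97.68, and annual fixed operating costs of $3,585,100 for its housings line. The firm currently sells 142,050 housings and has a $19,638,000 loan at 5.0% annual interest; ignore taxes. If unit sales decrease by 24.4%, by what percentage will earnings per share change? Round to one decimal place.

-66.9%

Contribution at this volume is 142,050 × $50.63 = $7,191,991.50.
EBIT = $7,191,991.50 − $3,585,100 = $3,606,891.50.
Interest = $981,900.00, so EBIT − I = $2,624,991.50.
DCL = total CM / (EBIT − I) = $7,191,991.50 / $2,624,991.50 = 2.7398.
%ΔEPS = DCL × %ΔSales = 2.7398 × -24.4% = -66.9%.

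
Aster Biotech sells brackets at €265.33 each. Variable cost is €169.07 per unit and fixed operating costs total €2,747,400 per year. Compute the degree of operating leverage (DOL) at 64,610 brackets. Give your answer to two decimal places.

Total contribution margin = 64,610 × €96.26 = €6,219,358.60.
Subtracting fixed costs: EBIT = €6,219,358.60 − €2,747,400 = €3,471,958.60.
So DOL = total CM / EBIT = €6,219,358.60 / €3,471,958.60 = 1.7913.

1.79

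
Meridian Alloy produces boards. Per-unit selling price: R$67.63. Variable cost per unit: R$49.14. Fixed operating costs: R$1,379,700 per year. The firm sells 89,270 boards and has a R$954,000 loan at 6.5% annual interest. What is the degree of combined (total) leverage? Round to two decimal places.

Contribution at this volume is 89,270 × R$18.49 = R$1,650,602.30.
EBIT = R$1,650,602.30 − R$1,379,700 = R$270,902.30. Interest = R$62,010.00.
DOL = R$1,650,602.30 ÷ R$270,902.30 = 6.0930; DFL = R$270,902.30 ÷ R$208,892.30 = 1.2969.
Combined leverage = 6.0930 × 1.2969 = 7.9020.

7.90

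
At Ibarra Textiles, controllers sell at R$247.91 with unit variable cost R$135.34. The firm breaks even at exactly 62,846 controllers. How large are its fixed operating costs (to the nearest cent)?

Unit CM = price − variable cost = R$247.91 − R$135.34 = R$112.57.
Fixed costs = break-even units × CM = 62,846 × R$112.57 = R$7,074,574.22.

R$7,074,574.22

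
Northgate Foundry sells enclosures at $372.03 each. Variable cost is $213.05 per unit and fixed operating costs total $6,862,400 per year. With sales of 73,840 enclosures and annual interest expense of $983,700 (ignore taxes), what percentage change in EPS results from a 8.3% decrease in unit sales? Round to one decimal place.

At 73,840 units, contribution = 73,840 × $158.98 = $11,739,083.20.
Subtracting fixed costs: EBIT = $11,739,083.20 − $6,862,400 = $4,876,683.20.
Interest = $983,700.00, so EBIT − I = $3,892,983.20.
Degree of combined leverage = contribution ÷ (EBIT − I) = $11,739,083.20 ÷ $3,892,983.20 = 3.0154.
EPS therefore changes by 3.0154 × (-8.3%) = -25.0%.

-25.0%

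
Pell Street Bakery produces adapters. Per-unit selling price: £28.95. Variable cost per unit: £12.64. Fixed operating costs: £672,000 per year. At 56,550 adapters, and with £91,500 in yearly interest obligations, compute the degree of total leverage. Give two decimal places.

Total contribution margin = 56,550 × £16.31 = £922,330.50.
Subtracting fixed costs: EBIT = £922,330.50 − £672,000 = £250,330.50. Interest = £91,500.00, so EBIT − I = £158,830.50.
Degree of total leverage = total CM / (EBIT − interest) = £922,330.50 / £158,830.50 = 5.8070.

5.81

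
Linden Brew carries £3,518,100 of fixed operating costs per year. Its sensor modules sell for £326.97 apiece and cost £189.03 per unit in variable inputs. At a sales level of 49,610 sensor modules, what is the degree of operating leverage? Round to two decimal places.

2.06

At 49,610 units, contribution = 49,610 × £137.94 = £6,843,203.40.
EBIT = £6,843,203.40 − £3,518,100 = £3,325,103.40.
DOL = contribution ÷ EBIT = £6,843,203.40 ÷ £3,325,103.40 = 2.0580.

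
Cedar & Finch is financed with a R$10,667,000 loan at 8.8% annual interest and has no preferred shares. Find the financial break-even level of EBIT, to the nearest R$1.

R$938,696

Annual interest = 8.8% × R$10,667,000 = R$938,696.00.
Without preferred stock the financial break-even is simply EBIT = interest = R$938,696.00.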